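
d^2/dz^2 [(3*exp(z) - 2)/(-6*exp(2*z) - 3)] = (-12*exp(4*z) + 32*exp(3*z) + 36*exp(2*z) - 16*exp(z) - 3)*exp(z)/(3*(8*exp(6*z) + 12*exp(4*z) + 6*exp(2*z) + 1))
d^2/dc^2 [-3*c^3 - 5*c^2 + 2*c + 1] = -18*c - 10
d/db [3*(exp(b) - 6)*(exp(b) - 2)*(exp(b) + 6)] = (9*exp(2*b) - 12*exp(b) - 108)*exp(b)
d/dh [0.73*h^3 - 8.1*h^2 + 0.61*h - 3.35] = 2.19*h^2 - 16.2*h + 0.61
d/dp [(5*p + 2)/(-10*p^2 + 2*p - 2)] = (25*p^2 + 20*p - 7)/(2*(25*p^4 - 10*p^3 + 11*p^2 - 2*p + 1))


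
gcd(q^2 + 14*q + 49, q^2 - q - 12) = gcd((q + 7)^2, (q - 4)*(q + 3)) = 1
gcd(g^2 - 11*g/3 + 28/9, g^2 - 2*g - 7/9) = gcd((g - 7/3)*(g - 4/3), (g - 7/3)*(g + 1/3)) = g - 7/3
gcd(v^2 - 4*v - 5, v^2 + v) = v + 1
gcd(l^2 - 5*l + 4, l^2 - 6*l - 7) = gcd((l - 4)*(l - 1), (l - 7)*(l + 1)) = 1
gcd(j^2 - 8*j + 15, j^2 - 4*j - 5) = j - 5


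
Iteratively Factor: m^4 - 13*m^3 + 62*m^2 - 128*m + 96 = (m - 3)*(m^3 - 10*m^2 + 32*m - 32) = (m - 3)*(m - 2)*(m^2 - 8*m + 16) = (m - 4)*(m - 3)*(m - 2)*(m - 4)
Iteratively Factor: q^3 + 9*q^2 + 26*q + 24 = (q + 3)*(q^2 + 6*q + 8) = (q + 3)*(q + 4)*(q + 2)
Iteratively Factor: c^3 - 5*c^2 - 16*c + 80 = (c - 4)*(c^2 - c - 20) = (c - 4)*(c + 4)*(c - 5)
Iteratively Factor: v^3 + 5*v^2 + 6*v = (v)*(v^2 + 5*v + 6) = v*(v + 2)*(v + 3)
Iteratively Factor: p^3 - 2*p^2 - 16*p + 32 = (p - 2)*(p^2 - 16) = (p - 4)*(p - 2)*(p + 4)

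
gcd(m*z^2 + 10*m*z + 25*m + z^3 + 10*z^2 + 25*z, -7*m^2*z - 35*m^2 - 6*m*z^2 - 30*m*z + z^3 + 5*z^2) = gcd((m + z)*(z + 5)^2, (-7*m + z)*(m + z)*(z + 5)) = m*z + 5*m + z^2 + 5*z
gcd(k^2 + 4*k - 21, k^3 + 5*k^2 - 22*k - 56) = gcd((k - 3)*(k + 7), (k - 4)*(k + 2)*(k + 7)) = k + 7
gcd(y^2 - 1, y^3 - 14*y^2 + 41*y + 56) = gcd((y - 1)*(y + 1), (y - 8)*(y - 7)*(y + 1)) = y + 1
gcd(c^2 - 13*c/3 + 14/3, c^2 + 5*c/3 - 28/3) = c - 7/3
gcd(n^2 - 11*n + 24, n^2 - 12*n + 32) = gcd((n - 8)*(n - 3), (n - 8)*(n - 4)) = n - 8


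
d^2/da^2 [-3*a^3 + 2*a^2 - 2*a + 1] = 4 - 18*a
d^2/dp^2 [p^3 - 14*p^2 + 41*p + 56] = 6*p - 28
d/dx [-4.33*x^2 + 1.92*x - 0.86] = 1.92 - 8.66*x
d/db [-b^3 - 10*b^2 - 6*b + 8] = -3*b^2 - 20*b - 6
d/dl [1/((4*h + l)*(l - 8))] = ((8 - l)*(4*h + l) - (l - 8)^2)/((4*h + l)^2*(l - 8)^3)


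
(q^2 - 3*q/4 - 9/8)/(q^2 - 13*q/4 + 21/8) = (4*q + 3)/(4*q - 7)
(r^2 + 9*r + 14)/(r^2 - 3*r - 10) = (r + 7)/(r - 5)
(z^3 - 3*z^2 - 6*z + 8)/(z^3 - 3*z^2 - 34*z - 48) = (z^2 - 5*z + 4)/(z^2 - 5*z - 24)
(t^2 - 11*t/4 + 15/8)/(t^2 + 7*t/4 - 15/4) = (t - 3/2)/(t + 3)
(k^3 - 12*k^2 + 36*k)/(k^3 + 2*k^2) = (k^2 - 12*k + 36)/(k*(k + 2))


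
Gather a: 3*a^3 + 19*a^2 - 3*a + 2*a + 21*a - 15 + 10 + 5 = 3*a^3 + 19*a^2 + 20*a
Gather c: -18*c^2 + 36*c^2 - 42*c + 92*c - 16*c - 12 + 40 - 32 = 18*c^2 + 34*c - 4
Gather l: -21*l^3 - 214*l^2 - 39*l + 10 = -21*l^3 - 214*l^2 - 39*l + 10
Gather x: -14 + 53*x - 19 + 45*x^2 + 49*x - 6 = 45*x^2 + 102*x - 39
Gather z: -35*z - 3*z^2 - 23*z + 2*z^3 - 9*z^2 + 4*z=2*z^3 - 12*z^2 - 54*z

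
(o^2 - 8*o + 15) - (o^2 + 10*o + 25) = -18*o - 10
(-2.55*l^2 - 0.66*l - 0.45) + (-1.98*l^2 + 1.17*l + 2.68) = -4.53*l^2 + 0.51*l + 2.23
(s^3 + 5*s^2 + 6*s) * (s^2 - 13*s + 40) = s^5 - 8*s^4 - 19*s^3 + 122*s^2 + 240*s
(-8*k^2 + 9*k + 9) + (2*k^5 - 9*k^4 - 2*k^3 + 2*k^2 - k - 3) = 2*k^5 - 9*k^4 - 2*k^3 - 6*k^2 + 8*k + 6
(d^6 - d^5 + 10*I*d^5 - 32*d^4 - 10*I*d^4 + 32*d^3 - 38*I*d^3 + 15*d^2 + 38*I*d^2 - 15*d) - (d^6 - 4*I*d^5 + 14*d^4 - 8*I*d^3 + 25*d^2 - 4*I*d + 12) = -d^5 + 14*I*d^5 - 46*d^4 - 10*I*d^4 + 32*d^3 - 30*I*d^3 - 10*d^2 + 38*I*d^2 - 15*d + 4*I*d - 12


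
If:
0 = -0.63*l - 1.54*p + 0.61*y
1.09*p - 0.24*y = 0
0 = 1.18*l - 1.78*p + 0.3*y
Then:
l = 0.00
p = 0.00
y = 0.00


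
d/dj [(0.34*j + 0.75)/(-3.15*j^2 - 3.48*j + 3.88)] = (1.071*j^2 + 4.725*j + 3.9292)/(9.9225*j^4 + 21.924*j^3 - 12.3336*j^2 - 27.0048*j + 15.0544)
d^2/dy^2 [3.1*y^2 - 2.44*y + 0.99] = 6.20000000000000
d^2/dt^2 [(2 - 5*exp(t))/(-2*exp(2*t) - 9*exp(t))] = 2*(10*exp(3*t) - 61*exp(2*t) - 54*exp(t) - 81)*exp(-t)/(8*exp(3*t) + 108*exp(2*t) + 486*exp(t) + 729)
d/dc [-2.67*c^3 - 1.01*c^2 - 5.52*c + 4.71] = -8.01*c^2 - 2.02*c - 5.52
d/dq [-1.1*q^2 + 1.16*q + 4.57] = 1.16 - 2.2*q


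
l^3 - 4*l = l*(l - 2)*(l + 2)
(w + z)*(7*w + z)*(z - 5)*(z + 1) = 7*w^2*z^2 - 28*w^2*z - 35*w^2 + 8*w*z^3 - 32*w*z^2 - 40*w*z + z^4 - 4*z^3 - 5*z^2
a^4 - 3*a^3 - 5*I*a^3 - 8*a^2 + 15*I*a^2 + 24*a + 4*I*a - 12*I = (a - 3)*(a - 2*I)^2*(a - I)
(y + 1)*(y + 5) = y^2 + 6*y + 5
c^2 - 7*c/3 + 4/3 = (c - 4/3)*(c - 1)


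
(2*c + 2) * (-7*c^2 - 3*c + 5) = -14*c^3 - 20*c^2 + 4*c + 10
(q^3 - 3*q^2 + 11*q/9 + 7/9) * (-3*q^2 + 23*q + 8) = -3*q^5 + 32*q^4 - 194*q^3/3 + 16*q^2/9 + 83*q/3 + 56/9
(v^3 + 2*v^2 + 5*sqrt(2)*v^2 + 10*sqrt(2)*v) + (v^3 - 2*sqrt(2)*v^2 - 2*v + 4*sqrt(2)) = 2*v^3 + 2*v^2 + 3*sqrt(2)*v^2 - 2*v + 10*sqrt(2)*v + 4*sqrt(2)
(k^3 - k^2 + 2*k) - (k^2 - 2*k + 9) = k^3 - 2*k^2 + 4*k - 9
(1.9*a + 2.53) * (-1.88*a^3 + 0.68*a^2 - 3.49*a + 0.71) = -3.572*a^4 - 3.4644*a^3 - 4.9106*a^2 - 7.4807*a + 1.7963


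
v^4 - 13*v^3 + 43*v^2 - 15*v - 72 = (v - 8)*(v - 3)^2*(v + 1)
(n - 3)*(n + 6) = n^2 + 3*n - 18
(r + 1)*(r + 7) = r^2 + 8*r + 7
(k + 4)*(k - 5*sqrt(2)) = k^2 - 5*sqrt(2)*k + 4*k - 20*sqrt(2)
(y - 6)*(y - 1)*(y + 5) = y^3 - 2*y^2 - 29*y + 30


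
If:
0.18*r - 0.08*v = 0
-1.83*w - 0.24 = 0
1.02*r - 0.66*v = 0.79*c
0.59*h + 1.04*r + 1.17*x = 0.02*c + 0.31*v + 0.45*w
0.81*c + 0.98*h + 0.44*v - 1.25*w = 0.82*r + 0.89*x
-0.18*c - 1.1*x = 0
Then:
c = -0.03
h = -0.14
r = 0.06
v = 0.13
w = -0.13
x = 0.01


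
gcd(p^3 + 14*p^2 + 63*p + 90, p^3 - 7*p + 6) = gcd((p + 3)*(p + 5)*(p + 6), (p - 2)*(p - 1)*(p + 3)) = p + 3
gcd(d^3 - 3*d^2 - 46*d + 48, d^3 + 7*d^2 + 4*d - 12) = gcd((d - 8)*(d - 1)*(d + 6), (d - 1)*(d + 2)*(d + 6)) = d^2 + 5*d - 6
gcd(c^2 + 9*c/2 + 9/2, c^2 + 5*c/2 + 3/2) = c + 3/2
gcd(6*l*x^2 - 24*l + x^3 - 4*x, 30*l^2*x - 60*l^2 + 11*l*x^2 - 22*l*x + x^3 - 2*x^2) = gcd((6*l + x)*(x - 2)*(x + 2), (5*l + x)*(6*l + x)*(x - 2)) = 6*l*x - 12*l + x^2 - 2*x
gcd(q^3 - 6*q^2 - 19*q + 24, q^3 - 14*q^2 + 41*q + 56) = q - 8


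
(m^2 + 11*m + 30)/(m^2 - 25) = (m + 6)/(m - 5)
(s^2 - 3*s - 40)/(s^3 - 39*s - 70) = (s - 8)/(s^2 - 5*s - 14)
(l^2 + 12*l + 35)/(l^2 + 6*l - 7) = (l + 5)/(l - 1)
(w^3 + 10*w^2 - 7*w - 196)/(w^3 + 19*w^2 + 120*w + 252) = (w^2 + 3*w - 28)/(w^2 + 12*w + 36)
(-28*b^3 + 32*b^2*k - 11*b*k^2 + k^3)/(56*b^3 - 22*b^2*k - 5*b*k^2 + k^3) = (-2*b + k)/(4*b + k)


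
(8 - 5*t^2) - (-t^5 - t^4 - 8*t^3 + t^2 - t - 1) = t^5 + t^4 + 8*t^3 - 6*t^2 + t + 9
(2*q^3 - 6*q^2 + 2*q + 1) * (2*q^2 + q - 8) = 4*q^5 - 10*q^4 - 18*q^3 + 52*q^2 - 15*q - 8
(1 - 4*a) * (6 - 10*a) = 40*a^2 - 34*a + 6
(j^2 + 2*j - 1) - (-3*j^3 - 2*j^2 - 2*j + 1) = 3*j^3 + 3*j^2 + 4*j - 2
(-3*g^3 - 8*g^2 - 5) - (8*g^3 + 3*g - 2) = -11*g^3 - 8*g^2 - 3*g - 3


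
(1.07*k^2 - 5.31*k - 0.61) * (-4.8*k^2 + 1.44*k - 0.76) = -5.136*k^4 + 27.0288*k^3 - 5.5316*k^2 + 3.1572*k + 0.4636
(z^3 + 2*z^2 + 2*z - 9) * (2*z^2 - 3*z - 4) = 2*z^5 + z^4 - 6*z^3 - 32*z^2 + 19*z + 36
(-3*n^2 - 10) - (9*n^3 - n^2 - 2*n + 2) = -9*n^3 - 2*n^2 + 2*n - 12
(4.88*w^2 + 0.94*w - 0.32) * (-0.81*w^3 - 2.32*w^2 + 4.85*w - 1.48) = -3.9528*w^5 - 12.083*w^4 + 21.7464*w^3 - 1.921*w^2 - 2.9432*w + 0.4736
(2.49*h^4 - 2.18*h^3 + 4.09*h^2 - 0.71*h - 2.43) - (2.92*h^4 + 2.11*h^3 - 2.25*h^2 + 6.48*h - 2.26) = -0.43*h^4 - 4.29*h^3 + 6.34*h^2 - 7.19*h - 0.17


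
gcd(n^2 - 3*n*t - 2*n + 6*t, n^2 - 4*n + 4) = n - 2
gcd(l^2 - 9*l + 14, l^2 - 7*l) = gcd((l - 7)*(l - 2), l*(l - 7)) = l - 7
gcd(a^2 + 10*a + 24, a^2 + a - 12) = a + 4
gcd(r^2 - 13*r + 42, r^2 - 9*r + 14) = r - 7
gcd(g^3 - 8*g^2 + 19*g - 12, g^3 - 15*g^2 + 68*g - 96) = g^2 - 7*g + 12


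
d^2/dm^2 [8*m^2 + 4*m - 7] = 16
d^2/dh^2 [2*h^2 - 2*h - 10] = 4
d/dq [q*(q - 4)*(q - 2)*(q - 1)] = 4*q^3 - 21*q^2 + 28*q - 8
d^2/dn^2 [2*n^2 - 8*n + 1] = 4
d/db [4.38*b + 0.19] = 4.38000000000000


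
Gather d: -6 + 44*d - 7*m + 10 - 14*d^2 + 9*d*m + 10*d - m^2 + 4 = -14*d^2 + d*(9*m + 54) - m^2 - 7*m + 8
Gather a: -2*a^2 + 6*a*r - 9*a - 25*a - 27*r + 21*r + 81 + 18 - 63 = -2*a^2 + a*(6*r - 34) - 6*r + 36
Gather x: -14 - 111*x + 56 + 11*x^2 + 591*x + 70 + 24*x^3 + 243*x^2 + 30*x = 24*x^3 + 254*x^2 + 510*x + 112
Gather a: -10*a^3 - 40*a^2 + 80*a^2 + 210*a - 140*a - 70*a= -10*a^3 + 40*a^2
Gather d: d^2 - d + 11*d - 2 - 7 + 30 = d^2 + 10*d + 21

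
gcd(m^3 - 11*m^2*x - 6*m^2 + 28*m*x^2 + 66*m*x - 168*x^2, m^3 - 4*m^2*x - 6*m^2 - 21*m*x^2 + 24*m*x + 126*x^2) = -m^2 + 7*m*x + 6*m - 42*x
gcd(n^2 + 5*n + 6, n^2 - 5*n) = 1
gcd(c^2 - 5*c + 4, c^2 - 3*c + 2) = c - 1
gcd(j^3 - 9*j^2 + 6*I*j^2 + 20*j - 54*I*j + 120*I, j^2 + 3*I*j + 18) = j + 6*I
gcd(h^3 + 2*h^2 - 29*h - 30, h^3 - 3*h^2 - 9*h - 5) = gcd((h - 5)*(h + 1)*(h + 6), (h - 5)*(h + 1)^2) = h^2 - 4*h - 5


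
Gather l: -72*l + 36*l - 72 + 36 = -36*l - 36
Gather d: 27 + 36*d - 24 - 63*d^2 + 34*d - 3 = -63*d^2 + 70*d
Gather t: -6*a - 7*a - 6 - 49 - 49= -13*a - 104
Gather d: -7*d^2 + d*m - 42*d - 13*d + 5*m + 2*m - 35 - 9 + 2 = -7*d^2 + d*(m - 55) + 7*m - 42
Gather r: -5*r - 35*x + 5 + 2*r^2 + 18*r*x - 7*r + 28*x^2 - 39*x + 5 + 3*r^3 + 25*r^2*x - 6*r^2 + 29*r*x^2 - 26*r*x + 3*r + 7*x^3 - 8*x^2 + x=3*r^3 + r^2*(25*x - 4) + r*(29*x^2 - 8*x - 9) + 7*x^3 + 20*x^2 - 73*x + 10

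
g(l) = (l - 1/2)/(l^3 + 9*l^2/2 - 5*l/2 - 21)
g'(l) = (l - 1/2)*(-3*l^2 - 9*l + 5/2)/(l^3 + 9*l^2/2 - 5*l/2 - 21)^2 + 1/(l^3 + 9*l^2/2 - 5*l/2 - 21)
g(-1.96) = 0.39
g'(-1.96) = -0.68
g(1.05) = -0.03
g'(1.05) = -0.08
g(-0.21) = 0.03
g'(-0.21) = -0.06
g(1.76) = -0.21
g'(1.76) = -0.96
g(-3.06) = -26.65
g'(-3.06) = -381.38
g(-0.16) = 0.03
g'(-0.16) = -0.05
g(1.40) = -0.07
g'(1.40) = -0.16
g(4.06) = 0.03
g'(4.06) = -0.02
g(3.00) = 0.06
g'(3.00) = -0.06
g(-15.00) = 0.01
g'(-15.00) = 0.00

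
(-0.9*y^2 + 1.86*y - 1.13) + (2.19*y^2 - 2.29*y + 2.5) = 1.29*y^2 - 0.43*y + 1.37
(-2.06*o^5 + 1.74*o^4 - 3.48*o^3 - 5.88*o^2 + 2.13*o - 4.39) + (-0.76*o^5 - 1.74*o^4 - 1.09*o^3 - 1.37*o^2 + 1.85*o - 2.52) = -2.82*o^5 - 4.57*o^3 - 7.25*o^2 + 3.98*o - 6.91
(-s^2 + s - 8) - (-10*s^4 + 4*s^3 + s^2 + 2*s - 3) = 10*s^4 - 4*s^3 - 2*s^2 - s - 5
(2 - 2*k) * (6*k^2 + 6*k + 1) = -12*k^3 + 10*k + 2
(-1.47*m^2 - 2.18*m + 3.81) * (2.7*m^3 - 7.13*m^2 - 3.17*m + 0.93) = -3.969*m^5 + 4.5951*m^4 + 30.4903*m^3 - 21.6218*m^2 - 14.1051*m + 3.5433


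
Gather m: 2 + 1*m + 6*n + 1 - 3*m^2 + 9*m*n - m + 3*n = -3*m^2 + 9*m*n + 9*n + 3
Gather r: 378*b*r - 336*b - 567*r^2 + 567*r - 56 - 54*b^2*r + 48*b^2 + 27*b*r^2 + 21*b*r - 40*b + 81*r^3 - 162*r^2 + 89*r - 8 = 48*b^2 - 376*b + 81*r^3 + r^2*(27*b - 729) + r*(-54*b^2 + 399*b + 656) - 64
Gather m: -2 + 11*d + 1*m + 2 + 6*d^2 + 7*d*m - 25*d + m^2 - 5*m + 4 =6*d^2 - 14*d + m^2 + m*(7*d - 4) + 4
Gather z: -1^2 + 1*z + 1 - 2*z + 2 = 2 - z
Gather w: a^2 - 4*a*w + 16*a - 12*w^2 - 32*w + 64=a^2 + 16*a - 12*w^2 + w*(-4*a - 32) + 64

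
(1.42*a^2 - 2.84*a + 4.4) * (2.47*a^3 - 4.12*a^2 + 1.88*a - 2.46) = 3.5074*a^5 - 12.8652*a^4 + 25.2384*a^3 - 26.9604*a^2 + 15.2584*a - 10.824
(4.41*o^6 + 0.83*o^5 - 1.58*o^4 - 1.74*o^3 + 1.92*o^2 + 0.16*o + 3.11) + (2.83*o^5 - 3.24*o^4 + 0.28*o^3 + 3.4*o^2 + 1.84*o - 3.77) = 4.41*o^6 + 3.66*o^5 - 4.82*o^4 - 1.46*o^3 + 5.32*o^2 + 2.0*o - 0.66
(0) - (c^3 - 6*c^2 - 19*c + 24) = -c^3 + 6*c^2 + 19*c - 24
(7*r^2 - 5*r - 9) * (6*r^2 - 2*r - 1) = 42*r^4 - 44*r^3 - 51*r^2 + 23*r + 9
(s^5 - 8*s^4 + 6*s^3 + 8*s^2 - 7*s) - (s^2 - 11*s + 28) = s^5 - 8*s^4 + 6*s^3 + 7*s^2 + 4*s - 28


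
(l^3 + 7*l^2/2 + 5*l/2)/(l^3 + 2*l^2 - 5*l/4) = 2*(l + 1)/(2*l - 1)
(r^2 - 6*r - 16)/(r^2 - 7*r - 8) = (r + 2)/(r + 1)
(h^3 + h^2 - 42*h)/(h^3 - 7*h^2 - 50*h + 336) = h/(h - 8)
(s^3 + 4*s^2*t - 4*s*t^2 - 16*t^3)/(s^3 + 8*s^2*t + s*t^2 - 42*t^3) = (s^2 + 6*s*t + 8*t^2)/(s^2 + 10*s*t + 21*t^2)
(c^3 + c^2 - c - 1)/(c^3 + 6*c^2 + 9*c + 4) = (c - 1)/(c + 4)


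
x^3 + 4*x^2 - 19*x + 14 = (x - 2)*(x - 1)*(x + 7)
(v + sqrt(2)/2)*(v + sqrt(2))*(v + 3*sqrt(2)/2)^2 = v^4 + 9*sqrt(2)*v^3/2 + 29*v^2/2 + 39*sqrt(2)*v/4 + 9/2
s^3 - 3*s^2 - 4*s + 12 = (s - 3)*(s - 2)*(s + 2)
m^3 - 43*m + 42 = (m - 6)*(m - 1)*(m + 7)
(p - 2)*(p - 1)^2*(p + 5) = p^4 + p^3 - 15*p^2 + 23*p - 10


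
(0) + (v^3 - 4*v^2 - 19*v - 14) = v^3 - 4*v^2 - 19*v - 14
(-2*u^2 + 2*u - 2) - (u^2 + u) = -3*u^2 + u - 2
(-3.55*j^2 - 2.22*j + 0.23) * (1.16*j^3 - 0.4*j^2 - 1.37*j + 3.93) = -4.118*j^5 - 1.1552*j^4 + 6.0183*j^3 - 11.0021*j^2 - 9.0397*j + 0.9039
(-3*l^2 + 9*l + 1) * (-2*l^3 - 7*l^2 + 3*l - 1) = 6*l^5 + 3*l^4 - 74*l^3 + 23*l^2 - 6*l - 1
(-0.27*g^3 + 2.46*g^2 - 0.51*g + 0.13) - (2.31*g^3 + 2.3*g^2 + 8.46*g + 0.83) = -2.58*g^3 + 0.16*g^2 - 8.97*g - 0.7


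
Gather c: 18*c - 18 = 18*c - 18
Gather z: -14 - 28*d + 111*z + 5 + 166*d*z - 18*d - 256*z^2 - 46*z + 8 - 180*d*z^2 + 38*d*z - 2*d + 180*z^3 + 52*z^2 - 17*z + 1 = -48*d + 180*z^3 + z^2*(-180*d - 204) + z*(204*d + 48)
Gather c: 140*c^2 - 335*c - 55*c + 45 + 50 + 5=140*c^2 - 390*c + 100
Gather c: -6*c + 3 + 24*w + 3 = -6*c + 24*w + 6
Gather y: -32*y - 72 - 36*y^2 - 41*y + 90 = -36*y^2 - 73*y + 18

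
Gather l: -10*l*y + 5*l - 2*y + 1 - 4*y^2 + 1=l*(5 - 10*y) - 4*y^2 - 2*y + 2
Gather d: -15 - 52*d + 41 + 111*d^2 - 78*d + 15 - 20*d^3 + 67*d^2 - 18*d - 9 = -20*d^3 + 178*d^2 - 148*d + 32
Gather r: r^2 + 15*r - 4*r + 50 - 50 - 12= r^2 + 11*r - 12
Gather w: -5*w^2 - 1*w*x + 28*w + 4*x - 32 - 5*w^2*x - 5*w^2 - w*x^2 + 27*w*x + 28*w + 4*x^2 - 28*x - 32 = w^2*(-5*x - 10) + w*(-x^2 + 26*x + 56) + 4*x^2 - 24*x - 64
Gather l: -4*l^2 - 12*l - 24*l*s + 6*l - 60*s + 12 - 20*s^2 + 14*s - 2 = -4*l^2 + l*(-24*s - 6) - 20*s^2 - 46*s + 10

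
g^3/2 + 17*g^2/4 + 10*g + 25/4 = (g/2 + 1/2)*(g + 5/2)*(g + 5)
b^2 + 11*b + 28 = (b + 4)*(b + 7)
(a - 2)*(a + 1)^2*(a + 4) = a^4 + 4*a^3 - 3*a^2 - 14*a - 8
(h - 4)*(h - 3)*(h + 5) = h^3 - 2*h^2 - 23*h + 60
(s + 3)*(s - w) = s^2 - s*w + 3*s - 3*w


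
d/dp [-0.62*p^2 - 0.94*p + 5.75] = -1.24*p - 0.94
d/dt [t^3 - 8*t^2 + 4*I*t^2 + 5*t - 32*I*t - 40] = 3*t^2 + 8*t*(-2 + I) + 5 - 32*I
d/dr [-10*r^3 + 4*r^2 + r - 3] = -30*r^2 + 8*r + 1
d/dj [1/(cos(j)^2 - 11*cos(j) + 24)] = (2*cos(j) - 11)*sin(j)/(cos(j)^2 - 11*cos(j) + 24)^2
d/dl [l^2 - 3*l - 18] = 2*l - 3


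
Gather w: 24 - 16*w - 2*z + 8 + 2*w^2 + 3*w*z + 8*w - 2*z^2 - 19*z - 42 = 2*w^2 + w*(3*z - 8) - 2*z^2 - 21*z - 10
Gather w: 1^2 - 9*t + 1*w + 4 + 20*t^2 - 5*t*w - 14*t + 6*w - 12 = 20*t^2 - 23*t + w*(7 - 5*t) - 7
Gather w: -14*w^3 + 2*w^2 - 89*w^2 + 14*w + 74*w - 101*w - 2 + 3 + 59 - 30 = -14*w^3 - 87*w^2 - 13*w + 30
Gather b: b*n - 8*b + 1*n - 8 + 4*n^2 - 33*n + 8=b*(n - 8) + 4*n^2 - 32*n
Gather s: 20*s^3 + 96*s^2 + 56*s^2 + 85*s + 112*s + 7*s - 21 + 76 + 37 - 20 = 20*s^3 + 152*s^2 + 204*s + 72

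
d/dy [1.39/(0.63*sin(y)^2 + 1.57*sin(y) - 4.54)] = -(1.7514*sin(y) + 2.1823)*cos(y)/(0.63*sin(y)^2 + 1.57*sin(y) - 4.54)^2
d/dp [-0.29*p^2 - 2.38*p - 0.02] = -0.58*p - 2.38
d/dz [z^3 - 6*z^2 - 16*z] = 3*z^2 - 12*z - 16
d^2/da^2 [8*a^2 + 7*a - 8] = 16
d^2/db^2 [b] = 0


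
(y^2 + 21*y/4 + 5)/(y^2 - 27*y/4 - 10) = (y + 4)/(y - 8)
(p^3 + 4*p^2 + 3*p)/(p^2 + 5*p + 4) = p*(p + 3)/(p + 4)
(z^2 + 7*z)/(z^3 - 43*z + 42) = z/(z^2 - 7*z + 6)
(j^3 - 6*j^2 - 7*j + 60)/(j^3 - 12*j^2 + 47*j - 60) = (j + 3)/(j - 3)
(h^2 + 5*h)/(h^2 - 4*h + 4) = h*(h + 5)/(h^2 - 4*h + 4)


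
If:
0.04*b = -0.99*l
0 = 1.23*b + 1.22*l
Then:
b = 0.00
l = 0.00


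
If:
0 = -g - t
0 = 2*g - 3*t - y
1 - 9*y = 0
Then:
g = 1/45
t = -1/45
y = 1/9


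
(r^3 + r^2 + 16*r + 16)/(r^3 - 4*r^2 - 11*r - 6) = (r^2 + 16)/(r^2 - 5*r - 6)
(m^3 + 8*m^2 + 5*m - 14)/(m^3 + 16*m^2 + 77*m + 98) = (m - 1)/(m + 7)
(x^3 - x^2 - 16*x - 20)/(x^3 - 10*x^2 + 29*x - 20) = (x^2 + 4*x + 4)/(x^2 - 5*x + 4)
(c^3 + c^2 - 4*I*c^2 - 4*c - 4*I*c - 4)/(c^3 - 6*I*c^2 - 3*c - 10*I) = (c^2 + c*(1 - 2*I) - 2*I)/(c^2 - 4*I*c + 5)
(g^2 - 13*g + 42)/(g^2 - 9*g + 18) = (g - 7)/(g - 3)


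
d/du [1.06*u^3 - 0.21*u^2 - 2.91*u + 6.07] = 3.18*u^2 - 0.42*u - 2.91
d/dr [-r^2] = -2*r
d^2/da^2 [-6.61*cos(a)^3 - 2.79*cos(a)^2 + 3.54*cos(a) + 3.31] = 1.4175*cos(a) + 5.58*cos(2*a) + 14.8725*cos(3*a)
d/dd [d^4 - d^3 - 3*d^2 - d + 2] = 4*d^3 - 3*d^2 - 6*d - 1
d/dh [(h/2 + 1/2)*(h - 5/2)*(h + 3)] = 3*h^2/2 + 3*h/2 - 7/2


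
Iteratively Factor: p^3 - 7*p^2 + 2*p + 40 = (p - 4)*(p^2 - 3*p - 10) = (p - 5)*(p - 4)*(p + 2)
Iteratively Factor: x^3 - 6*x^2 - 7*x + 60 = (x - 4)*(x^2 - 2*x - 15) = (x - 5)*(x - 4)*(x + 3)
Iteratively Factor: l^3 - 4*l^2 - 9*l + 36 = (l + 3)*(l^2 - 7*l + 12) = (l - 3)*(l + 3)*(l - 4)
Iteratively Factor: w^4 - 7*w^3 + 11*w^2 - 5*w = (w - 1)*(w^3 - 6*w^2 + 5*w) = w*(w - 1)*(w^2 - 6*w + 5) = w*(w - 1)^2*(w - 5)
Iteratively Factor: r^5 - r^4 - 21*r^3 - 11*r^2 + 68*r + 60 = (r + 3)*(r^4 - 4*r^3 - 9*r^2 + 16*r + 20) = (r + 2)*(r + 3)*(r^3 - 6*r^2 + 3*r + 10) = (r - 2)*(r + 2)*(r + 3)*(r^2 - 4*r - 5) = (r - 2)*(r + 1)*(r + 2)*(r + 3)*(r - 5)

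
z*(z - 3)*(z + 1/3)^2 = z^4 - 7*z^3/3 - 17*z^2/9 - z/3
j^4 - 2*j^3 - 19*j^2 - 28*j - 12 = (j - 6)*(j + 1)^2*(j + 2)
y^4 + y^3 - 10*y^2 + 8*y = y*(y - 2)*(y - 1)*(y + 4)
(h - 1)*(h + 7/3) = h^2 + 4*h/3 - 7/3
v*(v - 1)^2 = v^3 - 2*v^2 + v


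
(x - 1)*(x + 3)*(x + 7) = x^3 + 9*x^2 + 11*x - 21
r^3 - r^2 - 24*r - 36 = (r - 6)*(r + 2)*(r + 3)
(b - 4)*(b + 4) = b^2 - 16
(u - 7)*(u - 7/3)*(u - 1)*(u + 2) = u^4 - 25*u^3/3 + 5*u^2 + 35*u - 98/3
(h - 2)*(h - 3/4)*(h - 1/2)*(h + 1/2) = h^4 - 11*h^3/4 + 5*h^2/4 + 11*h/16 - 3/8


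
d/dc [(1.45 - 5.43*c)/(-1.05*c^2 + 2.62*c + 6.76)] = (-5.7015*c^2 + 3.045*c - 40.5058)/(1.1025*c^4 - 5.502*c^3 - 7.3316*c^2 + 35.4224*c + 45.6976)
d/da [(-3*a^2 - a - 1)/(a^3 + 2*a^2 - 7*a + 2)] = (3*a^4 + 2*a^3 + 26*a^2 - 8*a - 9)/(a^6 + 4*a^5 - 10*a^4 - 24*a^3 + 57*a^2 - 28*a + 4)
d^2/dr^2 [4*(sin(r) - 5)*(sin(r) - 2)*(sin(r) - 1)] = -71*sin(r) + 9*sin(3*r) - 64*cos(2*r)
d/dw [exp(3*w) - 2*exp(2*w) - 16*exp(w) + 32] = (3*exp(2*w) - 4*exp(w) - 16)*exp(w)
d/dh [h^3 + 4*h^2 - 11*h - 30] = 3*h^2 + 8*h - 11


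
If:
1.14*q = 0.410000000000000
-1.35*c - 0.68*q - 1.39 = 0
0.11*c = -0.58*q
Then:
No Solution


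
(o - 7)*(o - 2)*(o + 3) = o^3 - 6*o^2 - 13*o + 42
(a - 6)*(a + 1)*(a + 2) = a^3 - 3*a^2 - 16*a - 12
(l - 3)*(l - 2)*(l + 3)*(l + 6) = l^4 + 4*l^3 - 21*l^2 - 36*l + 108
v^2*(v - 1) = v^3 - v^2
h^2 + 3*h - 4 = (h - 1)*(h + 4)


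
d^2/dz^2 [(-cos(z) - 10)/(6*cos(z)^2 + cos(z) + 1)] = 3*(27*(1 - cos(2*z))^2*cos(z) + 239*(1 - cos(2*z))^2/2 - 99*cos(z) + 159*cos(2*z)/2 + 30*cos(3*z) - 6*cos(5*z) - 729/2)/(cos(z) + 3*cos(2*z) + 4)^3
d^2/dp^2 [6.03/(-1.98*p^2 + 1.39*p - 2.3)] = (47.280024*p^2 - 33.191532*p - 6.03*(3.96*p - 1.39)*(7.92*p - 2.78) + 54.92124)/(1.98*p^2 - 1.39*p + 2.3)^3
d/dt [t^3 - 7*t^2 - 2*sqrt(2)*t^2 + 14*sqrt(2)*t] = 3*t^2 - 14*t - 4*sqrt(2)*t + 14*sqrt(2)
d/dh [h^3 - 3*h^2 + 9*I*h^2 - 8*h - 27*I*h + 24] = 3*h^2 + h*(-6 + 18*I) - 8 - 27*I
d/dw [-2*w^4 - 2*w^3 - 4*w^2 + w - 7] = -8*w^3 - 6*w^2 - 8*w + 1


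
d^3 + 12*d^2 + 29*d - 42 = (d - 1)*(d + 6)*(d + 7)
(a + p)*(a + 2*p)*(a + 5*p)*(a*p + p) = a^4*p + 8*a^3*p^2 + a^3*p + 17*a^2*p^3 + 8*a^2*p^2 + 10*a*p^4 + 17*a*p^3 + 10*p^4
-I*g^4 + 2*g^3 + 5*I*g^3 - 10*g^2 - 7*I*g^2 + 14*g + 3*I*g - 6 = (g - 3)*(g - 1)*(g + 2*I)*(-I*g + I)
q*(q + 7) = q^2 + 7*q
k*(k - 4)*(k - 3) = k^3 - 7*k^2 + 12*k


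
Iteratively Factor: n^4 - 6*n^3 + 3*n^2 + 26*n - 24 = (n + 2)*(n^3 - 8*n^2 + 19*n - 12) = (n - 1)*(n + 2)*(n^2 - 7*n + 12) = (n - 3)*(n - 1)*(n + 2)*(n - 4)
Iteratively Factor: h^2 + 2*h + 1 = (h + 1)*(h + 1)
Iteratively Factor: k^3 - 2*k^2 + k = (k - 1)*(k^2 - k) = (k - 1)^2*(k)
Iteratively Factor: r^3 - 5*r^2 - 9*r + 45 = (r - 5)*(r^2 - 9) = (r - 5)*(r - 3)*(r + 3)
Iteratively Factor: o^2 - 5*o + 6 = (o - 3)*(o - 2)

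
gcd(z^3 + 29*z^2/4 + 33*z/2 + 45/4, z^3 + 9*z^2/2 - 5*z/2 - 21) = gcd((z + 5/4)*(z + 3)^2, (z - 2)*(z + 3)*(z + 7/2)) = z + 3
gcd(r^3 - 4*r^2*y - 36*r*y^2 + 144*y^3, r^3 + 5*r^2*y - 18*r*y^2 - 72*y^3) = -r^2 - 2*r*y + 24*y^2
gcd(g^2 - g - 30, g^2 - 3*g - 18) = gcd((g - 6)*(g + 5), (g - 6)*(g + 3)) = g - 6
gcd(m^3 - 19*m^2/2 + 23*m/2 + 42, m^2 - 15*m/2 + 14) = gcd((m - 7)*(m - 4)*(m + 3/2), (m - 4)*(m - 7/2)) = m - 4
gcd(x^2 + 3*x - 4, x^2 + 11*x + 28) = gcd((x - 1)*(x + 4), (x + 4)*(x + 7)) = x + 4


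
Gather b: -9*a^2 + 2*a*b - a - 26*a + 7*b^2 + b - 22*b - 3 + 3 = -9*a^2 - 27*a + 7*b^2 + b*(2*a - 21)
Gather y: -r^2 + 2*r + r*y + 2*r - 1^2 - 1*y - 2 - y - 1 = -r^2 + 4*r + y*(r - 2) - 4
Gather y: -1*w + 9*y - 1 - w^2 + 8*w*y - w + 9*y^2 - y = -w^2 - 2*w + 9*y^2 + y*(8*w + 8) - 1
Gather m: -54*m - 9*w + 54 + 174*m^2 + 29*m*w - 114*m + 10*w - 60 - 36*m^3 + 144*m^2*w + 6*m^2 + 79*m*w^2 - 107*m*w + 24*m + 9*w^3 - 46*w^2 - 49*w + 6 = -36*m^3 + m^2*(144*w + 180) + m*(79*w^2 - 78*w - 144) + 9*w^3 - 46*w^2 - 48*w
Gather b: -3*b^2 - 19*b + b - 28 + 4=-3*b^2 - 18*b - 24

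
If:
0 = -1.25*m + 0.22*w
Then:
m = 0.176*w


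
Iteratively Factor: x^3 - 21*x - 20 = (x + 1)*(x^2 - x - 20) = (x - 5)*(x + 1)*(x + 4)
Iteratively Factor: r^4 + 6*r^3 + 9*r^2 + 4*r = (r + 4)*(r^3 + 2*r^2 + r) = (r + 1)*(r + 4)*(r^2 + r) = (r + 1)^2*(r + 4)*(r)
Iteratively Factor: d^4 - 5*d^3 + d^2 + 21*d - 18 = (d - 3)*(d^3 - 2*d^2 - 5*d + 6) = (d - 3)*(d + 2)*(d^2 - 4*d + 3) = (d - 3)^2*(d + 2)*(d - 1)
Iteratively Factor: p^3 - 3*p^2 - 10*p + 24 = (p + 3)*(p^2 - 6*p + 8) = (p - 2)*(p + 3)*(p - 4)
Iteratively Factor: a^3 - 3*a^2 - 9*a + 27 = (a + 3)*(a^2 - 6*a + 9) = (a - 3)*(a + 3)*(a - 3)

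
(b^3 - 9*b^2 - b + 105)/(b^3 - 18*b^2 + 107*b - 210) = (b + 3)/(b - 6)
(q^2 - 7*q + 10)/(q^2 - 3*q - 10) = (q - 2)/(q + 2)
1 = 1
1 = 1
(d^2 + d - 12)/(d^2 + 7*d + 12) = (d - 3)/(d + 3)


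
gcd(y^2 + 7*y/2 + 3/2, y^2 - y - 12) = y + 3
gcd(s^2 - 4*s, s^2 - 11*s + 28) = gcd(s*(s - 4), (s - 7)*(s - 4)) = s - 4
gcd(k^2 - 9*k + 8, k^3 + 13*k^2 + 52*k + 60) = 1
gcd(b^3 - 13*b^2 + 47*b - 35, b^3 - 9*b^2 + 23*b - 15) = b^2 - 6*b + 5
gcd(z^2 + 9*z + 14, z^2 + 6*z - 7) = z + 7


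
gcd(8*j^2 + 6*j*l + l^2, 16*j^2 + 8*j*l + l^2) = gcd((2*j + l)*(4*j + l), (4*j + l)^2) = 4*j + l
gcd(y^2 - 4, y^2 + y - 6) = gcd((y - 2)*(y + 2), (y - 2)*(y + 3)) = y - 2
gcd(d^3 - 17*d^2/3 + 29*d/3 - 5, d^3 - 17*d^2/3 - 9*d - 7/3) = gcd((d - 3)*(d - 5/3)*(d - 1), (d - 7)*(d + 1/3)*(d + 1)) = 1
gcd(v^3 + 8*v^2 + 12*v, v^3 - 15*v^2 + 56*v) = v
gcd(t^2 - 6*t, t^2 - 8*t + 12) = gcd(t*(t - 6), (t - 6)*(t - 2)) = t - 6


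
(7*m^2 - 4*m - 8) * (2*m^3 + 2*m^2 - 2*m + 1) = 14*m^5 + 6*m^4 - 38*m^3 - m^2 + 12*m - 8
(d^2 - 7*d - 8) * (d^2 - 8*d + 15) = d^4 - 15*d^3 + 63*d^2 - 41*d - 120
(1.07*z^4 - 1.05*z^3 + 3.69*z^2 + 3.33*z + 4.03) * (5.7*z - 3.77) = 6.099*z^5 - 10.0189*z^4 + 24.9915*z^3 + 5.0697*z^2 + 10.4169*z - 15.1931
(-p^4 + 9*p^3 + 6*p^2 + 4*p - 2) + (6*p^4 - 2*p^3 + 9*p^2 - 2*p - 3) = 5*p^4 + 7*p^3 + 15*p^2 + 2*p - 5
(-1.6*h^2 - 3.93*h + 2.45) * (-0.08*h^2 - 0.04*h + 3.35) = 0.128*h^4 + 0.3784*h^3 - 5.3988*h^2 - 13.2635*h + 8.2075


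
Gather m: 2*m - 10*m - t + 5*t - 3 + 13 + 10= -8*m + 4*t + 20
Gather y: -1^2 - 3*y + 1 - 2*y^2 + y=-2*y^2 - 2*y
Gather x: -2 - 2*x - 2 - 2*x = -4*x - 4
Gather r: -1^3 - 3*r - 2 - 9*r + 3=-12*r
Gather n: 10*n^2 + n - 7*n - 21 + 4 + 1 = 10*n^2 - 6*n - 16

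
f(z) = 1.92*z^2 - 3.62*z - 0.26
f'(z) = 3.84*z - 3.62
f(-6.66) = 109.01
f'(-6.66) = -29.19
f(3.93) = 15.17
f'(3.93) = 11.47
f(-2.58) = 21.86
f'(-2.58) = -13.53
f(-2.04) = 15.12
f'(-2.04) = -11.45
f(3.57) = 11.29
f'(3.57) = 10.09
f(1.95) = -0.02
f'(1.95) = 3.87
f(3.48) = 10.39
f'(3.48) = 9.74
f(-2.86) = 25.80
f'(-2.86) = -14.60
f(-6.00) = 90.58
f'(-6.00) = -26.66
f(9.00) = 122.68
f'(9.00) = 30.94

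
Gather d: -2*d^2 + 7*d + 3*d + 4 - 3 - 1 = -2*d^2 + 10*d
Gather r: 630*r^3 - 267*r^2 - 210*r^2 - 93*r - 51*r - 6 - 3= 630*r^3 - 477*r^2 - 144*r - 9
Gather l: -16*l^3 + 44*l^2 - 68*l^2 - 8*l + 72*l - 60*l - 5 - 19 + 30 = -16*l^3 - 24*l^2 + 4*l + 6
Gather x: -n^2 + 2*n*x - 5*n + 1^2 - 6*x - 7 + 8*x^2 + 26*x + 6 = -n^2 - 5*n + 8*x^2 + x*(2*n + 20)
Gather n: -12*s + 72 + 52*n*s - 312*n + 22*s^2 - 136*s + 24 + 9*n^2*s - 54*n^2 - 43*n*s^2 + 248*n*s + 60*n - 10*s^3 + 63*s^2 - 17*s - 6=n^2*(9*s - 54) + n*(-43*s^2 + 300*s - 252) - 10*s^3 + 85*s^2 - 165*s + 90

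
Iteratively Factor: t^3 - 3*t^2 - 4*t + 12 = (t + 2)*(t^2 - 5*t + 6) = (t - 3)*(t + 2)*(t - 2)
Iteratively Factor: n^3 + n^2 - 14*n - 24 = (n + 3)*(n^2 - 2*n - 8) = (n - 4)*(n + 3)*(n + 2)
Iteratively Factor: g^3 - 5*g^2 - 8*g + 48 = (g - 4)*(g^2 - g - 12) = (g - 4)*(g + 3)*(g - 4)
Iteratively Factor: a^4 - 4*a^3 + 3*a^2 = (a - 3)*(a^3 - a^2) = a*(a - 3)*(a^2 - a) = a^2*(a - 3)*(a - 1)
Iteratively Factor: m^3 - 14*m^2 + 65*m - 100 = (m - 4)*(m^2 - 10*m + 25) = (m - 5)*(m - 4)*(m - 5)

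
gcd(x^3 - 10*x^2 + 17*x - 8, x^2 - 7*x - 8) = x - 8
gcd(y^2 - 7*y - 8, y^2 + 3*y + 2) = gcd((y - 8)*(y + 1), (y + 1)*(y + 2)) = y + 1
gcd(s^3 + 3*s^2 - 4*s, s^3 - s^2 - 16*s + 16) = s^2 + 3*s - 4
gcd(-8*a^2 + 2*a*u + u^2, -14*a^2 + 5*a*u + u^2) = -2*a + u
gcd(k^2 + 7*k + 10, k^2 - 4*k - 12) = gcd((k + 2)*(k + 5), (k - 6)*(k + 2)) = k + 2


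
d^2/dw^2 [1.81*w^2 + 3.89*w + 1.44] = 3.62000000000000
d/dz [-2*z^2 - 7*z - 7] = -4*z - 7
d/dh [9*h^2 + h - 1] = 18*h + 1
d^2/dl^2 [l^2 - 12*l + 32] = 2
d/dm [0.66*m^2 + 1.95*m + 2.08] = 1.32*m + 1.95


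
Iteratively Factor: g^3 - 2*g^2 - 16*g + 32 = (g + 4)*(g^2 - 6*g + 8) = (g - 2)*(g + 4)*(g - 4)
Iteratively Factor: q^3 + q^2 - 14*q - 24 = (q + 2)*(q^2 - q - 12) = (q - 4)*(q + 2)*(q + 3)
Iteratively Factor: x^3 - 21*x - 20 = (x - 5)*(x^2 + 5*x + 4) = (x - 5)*(x + 4)*(x + 1)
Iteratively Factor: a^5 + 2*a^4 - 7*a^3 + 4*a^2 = (a - 1)*(a^4 + 3*a^3 - 4*a^2) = a*(a - 1)*(a^3 + 3*a^2 - 4*a) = a*(a - 1)*(a + 4)*(a^2 - a) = a*(a - 1)^2*(a + 4)*(a)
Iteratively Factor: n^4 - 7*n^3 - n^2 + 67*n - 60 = (n - 1)*(n^3 - 6*n^2 - 7*n + 60) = (n - 5)*(n - 1)*(n^2 - n - 12) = (n - 5)*(n - 4)*(n - 1)*(n + 3)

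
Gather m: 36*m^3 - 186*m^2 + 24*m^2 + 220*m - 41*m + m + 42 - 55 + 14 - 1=36*m^3 - 162*m^2 + 180*m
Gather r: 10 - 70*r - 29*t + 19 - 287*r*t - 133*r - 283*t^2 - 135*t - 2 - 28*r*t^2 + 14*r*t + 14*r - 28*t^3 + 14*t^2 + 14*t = r*(-28*t^2 - 273*t - 189) - 28*t^3 - 269*t^2 - 150*t + 27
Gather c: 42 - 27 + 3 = 18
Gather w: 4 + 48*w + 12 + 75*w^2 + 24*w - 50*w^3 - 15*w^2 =-50*w^3 + 60*w^2 + 72*w + 16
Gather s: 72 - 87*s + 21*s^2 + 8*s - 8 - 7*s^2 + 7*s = 14*s^2 - 72*s + 64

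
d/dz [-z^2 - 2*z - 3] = -2*z - 2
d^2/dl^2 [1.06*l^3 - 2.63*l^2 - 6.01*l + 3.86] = 6.36*l - 5.26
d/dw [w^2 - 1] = 2*w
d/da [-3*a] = -3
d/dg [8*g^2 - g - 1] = 16*g - 1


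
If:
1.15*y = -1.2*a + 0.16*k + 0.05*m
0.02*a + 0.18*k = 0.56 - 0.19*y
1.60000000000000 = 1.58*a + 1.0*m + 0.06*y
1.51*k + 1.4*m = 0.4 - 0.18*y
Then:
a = 6.46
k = 8.62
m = -8.26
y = -5.90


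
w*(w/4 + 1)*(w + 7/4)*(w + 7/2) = w^4/4 + 37*w^3/16 + 217*w^2/32 + 49*w/8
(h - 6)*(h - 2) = h^2 - 8*h + 12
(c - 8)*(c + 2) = c^2 - 6*c - 16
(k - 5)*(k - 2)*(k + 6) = k^3 - k^2 - 32*k + 60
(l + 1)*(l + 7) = l^2 + 8*l + 7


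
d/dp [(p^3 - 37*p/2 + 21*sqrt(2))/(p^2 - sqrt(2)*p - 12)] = ((37 - 6*p^2)*(-p^2 + sqrt(2)*p + 12) - (2*p - sqrt(2))*(2*p^3 - 37*p + 42*sqrt(2)))/(2*(-p^2 + sqrt(2)*p + 12)^2)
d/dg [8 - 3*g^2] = -6*g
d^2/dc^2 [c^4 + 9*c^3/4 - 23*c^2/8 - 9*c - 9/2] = 12*c^2 + 27*c/2 - 23/4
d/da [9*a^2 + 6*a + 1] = 18*a + 6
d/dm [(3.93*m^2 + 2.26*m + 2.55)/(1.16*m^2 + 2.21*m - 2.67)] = (6.0637*m^2 - 26.9022*m - 11.6697)/(1.3456*m^4 + 5.1272*m^3 - 1.3103*m^2 - 11.8014*m + 7.1289)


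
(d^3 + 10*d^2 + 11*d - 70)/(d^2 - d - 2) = (d^2 + 12*d + 35)/(d + 1)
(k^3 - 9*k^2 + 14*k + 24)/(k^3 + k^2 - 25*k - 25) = (k^2 - 10*k + 24)/(k^2 - 25)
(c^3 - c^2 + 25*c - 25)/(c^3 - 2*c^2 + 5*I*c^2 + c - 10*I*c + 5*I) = (c - 5*I)/(c - 1)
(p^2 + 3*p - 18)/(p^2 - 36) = (p - 3)/(p - 6)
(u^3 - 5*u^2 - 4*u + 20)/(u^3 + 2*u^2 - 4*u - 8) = (u - 5)/(u + 2)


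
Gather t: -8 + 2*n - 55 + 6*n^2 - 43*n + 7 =6*n^2 - 41*n - 56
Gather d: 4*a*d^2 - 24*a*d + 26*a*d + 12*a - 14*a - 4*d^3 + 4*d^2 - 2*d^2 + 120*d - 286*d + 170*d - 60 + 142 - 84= -2*a - 4*d^3 + d^2*(4*a + 2) + d*(2*a + 4) - 2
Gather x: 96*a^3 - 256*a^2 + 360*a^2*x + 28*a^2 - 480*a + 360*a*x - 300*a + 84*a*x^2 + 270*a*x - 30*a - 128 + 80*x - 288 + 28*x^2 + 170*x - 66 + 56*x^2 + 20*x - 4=96*a^3 - 228*a^2 - 810*a + x^2*(84*a + 84) + x*(360*a^2 + 630*a + 270) - 486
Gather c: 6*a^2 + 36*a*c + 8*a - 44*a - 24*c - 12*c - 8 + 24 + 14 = 6*a^2 - 36*a + c*(36*a - 36) + 30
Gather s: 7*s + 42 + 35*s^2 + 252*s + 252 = 35*s^2 + 259*s + 294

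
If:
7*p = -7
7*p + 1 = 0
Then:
No Solution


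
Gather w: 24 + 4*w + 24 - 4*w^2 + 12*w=-4*w^2 + 16*w + 48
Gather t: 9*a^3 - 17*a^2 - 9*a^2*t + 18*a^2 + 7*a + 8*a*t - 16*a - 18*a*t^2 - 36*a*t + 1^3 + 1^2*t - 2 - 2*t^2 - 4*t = 9*a^3 + a^2 - 9*a + t^2*(-18*a - 2) + t*(-9*a^2 - 28*a - 3) - 1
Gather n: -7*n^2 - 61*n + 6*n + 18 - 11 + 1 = -7*n^2 - 55*n + 8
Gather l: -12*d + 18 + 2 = 20 - 12*d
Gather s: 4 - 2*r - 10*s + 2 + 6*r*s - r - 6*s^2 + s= -3*r - 6*s^2 + s*(6*r - 9) + 6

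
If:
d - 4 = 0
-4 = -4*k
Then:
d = 4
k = 1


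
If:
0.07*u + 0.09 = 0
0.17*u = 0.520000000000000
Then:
No Solution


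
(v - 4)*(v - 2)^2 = v^3 - 8*v^2 + 20*v - 16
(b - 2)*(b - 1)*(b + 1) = b^3 - 2*b^2 - b + 2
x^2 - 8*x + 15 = (x - 5)*(x - 3)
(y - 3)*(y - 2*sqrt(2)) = y^2 - 3*y - 2*sqrt(2)*y + 6*sqrt(2)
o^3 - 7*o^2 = o^2*(o - 7)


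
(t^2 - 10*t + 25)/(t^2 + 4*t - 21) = (t^2 - 10*t + 25)/(t^2 + 4*t - 21)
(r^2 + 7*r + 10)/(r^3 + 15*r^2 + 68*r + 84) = (r + 5)/(r^2 + 13*r + 42)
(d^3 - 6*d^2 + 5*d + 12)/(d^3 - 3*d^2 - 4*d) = (d - 3)/d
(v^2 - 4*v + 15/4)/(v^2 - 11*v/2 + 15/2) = (v - 3/2)/(v - 3)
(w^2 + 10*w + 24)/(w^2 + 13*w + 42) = (w + 4)/(w + 7)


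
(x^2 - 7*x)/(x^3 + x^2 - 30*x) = (x - 7)/(x^2 + x - 30)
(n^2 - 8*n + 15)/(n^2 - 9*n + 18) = (n - 5)/(n - 6)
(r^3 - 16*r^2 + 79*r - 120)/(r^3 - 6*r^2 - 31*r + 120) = (r - 5)/(r + 5)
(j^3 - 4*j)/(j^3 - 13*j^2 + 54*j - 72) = j*(j^2 - 4)/(j^3 - 13*j^2 + 54*j - 72)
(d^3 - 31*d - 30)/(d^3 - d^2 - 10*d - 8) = (d^2 - d - 30)/(d^2 - 2*d - 8)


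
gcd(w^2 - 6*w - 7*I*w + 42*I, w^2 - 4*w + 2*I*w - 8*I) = 1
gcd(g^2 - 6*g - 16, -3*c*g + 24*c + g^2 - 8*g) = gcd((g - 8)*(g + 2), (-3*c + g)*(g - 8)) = g - 8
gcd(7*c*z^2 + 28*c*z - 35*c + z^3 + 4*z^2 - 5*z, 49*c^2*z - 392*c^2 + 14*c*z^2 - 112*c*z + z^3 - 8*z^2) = 7*c + z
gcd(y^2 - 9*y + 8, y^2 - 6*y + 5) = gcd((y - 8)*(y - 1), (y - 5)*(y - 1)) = y - 1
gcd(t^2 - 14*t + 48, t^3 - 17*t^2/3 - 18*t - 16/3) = t - 8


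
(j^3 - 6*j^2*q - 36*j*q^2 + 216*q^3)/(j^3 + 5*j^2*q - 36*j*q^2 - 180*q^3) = (j - 6*q)/(j + 5*q)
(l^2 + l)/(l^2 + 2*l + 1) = l/(l + 1)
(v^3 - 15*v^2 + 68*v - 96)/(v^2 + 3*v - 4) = (v^3 - 15*v^2 + 68*v - 96)/(v^2 + 3*v - 4)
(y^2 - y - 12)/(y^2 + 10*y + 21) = (y - 4)/(y + 7)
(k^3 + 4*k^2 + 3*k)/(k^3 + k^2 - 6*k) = (k + 1)/(k - 2)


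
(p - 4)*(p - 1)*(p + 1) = p^3 - 4*p^2 - p + 4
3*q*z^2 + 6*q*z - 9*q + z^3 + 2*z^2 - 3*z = (3*q + z)*(z - 1)*(z + 3)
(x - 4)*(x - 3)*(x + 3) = x^3 - 4*x^2 - 9*x + 36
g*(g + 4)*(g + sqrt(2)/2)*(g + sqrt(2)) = g^4 + 3*sqrt(2)*g^3/2 + 4*g^3 + g^2 + 6*sqrt(2)*g^2 + 4*g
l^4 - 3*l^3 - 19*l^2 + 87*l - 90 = (l - 3)^2*(l - 2)*(l + 5)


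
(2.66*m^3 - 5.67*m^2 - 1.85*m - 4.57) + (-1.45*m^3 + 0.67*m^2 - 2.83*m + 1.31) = 1.21*m^3 - 5.0*m^2 - 4.68*m - 3.26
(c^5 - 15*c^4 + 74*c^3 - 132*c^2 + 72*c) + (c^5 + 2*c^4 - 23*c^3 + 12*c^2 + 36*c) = 2*c^5 - 13*c^4 + 51*c^3 - 120*c^2 + 108*c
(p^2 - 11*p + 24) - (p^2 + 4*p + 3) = 21 - 15*p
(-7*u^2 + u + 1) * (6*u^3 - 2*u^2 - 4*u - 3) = -42*u^5 + 20*u^4 + 32*u^3 + 15*u^2 - 7*u - 3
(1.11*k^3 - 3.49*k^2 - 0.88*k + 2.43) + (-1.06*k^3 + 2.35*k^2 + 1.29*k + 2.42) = 0.05*k^3 - 1.14*k^2 + 0.41*k + 4.85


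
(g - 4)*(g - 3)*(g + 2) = g^3 - 5*g^2 - 2*g + 24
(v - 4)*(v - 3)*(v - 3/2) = v^3 - 17*v^2/2 + 45*v/2 - 18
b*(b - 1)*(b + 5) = b^3 + 4*b^2 - 5*b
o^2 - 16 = (o - 4)*(o + 4)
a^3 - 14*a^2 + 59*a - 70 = (a - 7)*(a - 5)*(a - 2)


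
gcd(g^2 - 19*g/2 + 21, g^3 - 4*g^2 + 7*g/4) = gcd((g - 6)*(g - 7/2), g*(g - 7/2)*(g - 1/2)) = g - 7/2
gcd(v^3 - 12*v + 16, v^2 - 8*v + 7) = 1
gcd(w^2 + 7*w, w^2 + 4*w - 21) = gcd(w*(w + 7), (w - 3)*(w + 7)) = w + 7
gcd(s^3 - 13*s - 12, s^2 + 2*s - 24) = s - 4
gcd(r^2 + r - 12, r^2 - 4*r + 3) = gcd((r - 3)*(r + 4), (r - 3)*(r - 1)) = r - 3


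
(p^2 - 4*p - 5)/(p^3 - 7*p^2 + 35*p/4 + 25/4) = 4*(p + 1)/(4*p^2 - 8*p - 5)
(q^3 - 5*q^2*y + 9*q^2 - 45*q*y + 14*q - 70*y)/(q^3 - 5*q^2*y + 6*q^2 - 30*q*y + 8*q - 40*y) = (q + 7)/(q + 4)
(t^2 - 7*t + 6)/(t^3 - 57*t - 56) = (-t^2 + 7*t - 6)/(-t^3 + 57*t + 56)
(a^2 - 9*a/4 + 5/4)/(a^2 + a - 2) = (a - 5/4)/(a + 2)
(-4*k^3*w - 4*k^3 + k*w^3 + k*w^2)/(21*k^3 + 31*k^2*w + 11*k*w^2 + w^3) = k*(-4*k^2*w - 4*k^2 + w^3 + w^2)/(21*k^3 + 31*k^2*w + 11*k*w^2 + w^3)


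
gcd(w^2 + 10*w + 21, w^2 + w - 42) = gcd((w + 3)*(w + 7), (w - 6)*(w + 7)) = w + 7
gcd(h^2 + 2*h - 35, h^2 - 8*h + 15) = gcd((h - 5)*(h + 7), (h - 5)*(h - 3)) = h - 5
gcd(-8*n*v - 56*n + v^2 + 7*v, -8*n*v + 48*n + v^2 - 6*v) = -8*n + v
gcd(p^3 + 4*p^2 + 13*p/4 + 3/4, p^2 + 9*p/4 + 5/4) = 1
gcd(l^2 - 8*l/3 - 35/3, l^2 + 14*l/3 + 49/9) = l + 7/3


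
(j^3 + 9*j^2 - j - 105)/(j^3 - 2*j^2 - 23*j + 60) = (j + 7)/(j - 4)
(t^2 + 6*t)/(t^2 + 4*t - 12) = t/(t - 2)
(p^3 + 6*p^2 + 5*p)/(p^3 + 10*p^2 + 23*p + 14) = p*(p + 5)/(p^2 + 9*p + 14)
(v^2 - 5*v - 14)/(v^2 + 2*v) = (v - 7)/v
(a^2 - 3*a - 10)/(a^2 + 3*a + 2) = (a - 5)/(a + 1)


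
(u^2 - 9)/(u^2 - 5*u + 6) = (u + 3)/(u - 2)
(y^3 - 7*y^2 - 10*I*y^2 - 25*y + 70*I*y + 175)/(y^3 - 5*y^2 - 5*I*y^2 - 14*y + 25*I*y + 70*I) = (y - 5*I)/(y + 2)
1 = 1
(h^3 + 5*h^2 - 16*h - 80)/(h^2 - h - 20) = (h^2 + h - 20)/(h - 5)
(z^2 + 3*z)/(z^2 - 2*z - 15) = z/(z - 5)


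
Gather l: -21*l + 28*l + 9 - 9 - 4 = 7*l - 4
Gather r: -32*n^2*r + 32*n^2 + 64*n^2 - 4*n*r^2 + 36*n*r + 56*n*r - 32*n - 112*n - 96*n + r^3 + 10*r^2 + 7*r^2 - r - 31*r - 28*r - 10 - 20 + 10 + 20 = 96*n^2 - 240*n + r^3 + r^2*(17 - 4*n) + r*(-32*n^2 + 92*n - 60)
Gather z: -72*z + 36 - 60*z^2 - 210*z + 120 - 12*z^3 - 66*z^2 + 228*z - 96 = -12*z^3 - 126*z^2 - 54*z + 60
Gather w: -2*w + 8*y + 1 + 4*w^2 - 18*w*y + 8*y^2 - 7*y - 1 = 4*w^2 + w*(-18*y - 2) + 8*y^2 + y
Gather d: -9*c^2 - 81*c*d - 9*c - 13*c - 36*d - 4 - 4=-9*c^2 - 22*c + d*(-81*c - 36) - 8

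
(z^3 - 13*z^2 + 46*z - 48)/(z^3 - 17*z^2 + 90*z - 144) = (z - 2)/(z - 6)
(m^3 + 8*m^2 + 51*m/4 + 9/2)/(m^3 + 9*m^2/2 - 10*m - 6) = (m + 3/2)/(m - 2)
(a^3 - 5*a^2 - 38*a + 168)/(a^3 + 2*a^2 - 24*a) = (a - 7)/a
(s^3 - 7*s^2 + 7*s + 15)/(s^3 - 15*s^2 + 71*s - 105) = (s + 1)/(s - 7)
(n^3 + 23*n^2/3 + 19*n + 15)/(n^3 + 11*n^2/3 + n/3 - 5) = (n + 3)/(n - 1)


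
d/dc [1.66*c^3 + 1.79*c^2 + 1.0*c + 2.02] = 4.98*c^2 + 3.58*c + 1.0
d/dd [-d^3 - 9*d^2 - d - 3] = -3*d^2 - 18*d - 1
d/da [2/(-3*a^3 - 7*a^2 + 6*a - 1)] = 2*(9*a^2 + 14*a - 6)/(3*a^3 + 7*a^2 - 6*a + 1)^2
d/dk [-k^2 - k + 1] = -2*k - 1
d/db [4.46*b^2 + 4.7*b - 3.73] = 8.92*b + 4.7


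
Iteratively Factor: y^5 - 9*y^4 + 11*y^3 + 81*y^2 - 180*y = (y + 3)*(y^4 - 12*y^3 + 47*y^2 - 60*y) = (y - 3)*(y + 3)*(y^3 - 9*y^2 + 20*y) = (y - 5)*(y - 3)*(y + 3)*(y^2 - 4*y) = y*(y - 5)*(y - 3)*(y + 3)*(y - 4)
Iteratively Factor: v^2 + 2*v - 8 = (v - 2)*(v + 4)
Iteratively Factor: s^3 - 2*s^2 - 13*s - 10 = (s + 1)*(s^2 - 3*s - 10) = (s + 1)*(s + 2)*(s - 5)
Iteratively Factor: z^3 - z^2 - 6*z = (z)*(z^2 - z - 6) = z*(z + 2)*(z - 3)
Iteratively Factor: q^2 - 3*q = (q)*(q - 3)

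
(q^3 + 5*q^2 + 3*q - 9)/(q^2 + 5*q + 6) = (q^2 + 2*q - 3)/(q + 2)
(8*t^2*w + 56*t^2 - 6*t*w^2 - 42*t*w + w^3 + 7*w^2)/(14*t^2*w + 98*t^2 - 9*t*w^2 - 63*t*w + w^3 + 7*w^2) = (4*t - w)/(7*t - w)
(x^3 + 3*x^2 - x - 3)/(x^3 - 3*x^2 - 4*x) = (x^2 + 2*x - 3)/(x*(x - 4))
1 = 1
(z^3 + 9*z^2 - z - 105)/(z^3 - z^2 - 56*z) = (z^2 + 2*z - 15)/(z*(z - 8))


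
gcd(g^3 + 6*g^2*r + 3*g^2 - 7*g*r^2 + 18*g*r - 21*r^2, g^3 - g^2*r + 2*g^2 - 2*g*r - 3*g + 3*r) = -g^2 + g*r - 3*g + 3*r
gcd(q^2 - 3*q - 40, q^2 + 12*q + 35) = q + 5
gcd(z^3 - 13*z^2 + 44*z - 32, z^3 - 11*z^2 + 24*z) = z - 8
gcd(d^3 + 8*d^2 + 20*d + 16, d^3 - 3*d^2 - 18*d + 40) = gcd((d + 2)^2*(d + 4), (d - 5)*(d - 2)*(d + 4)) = d + 4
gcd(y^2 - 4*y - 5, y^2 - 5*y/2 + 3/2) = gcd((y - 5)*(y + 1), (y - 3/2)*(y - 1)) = 1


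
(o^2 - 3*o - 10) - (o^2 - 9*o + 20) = 6*o - 30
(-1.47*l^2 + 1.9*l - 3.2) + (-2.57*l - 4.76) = -1.47*l^2 - 0.67*l - 7.96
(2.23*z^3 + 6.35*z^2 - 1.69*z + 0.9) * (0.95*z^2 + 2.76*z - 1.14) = 2.1185*z^5 + 12.1873*z^4 + 13.3783*z^3 - 11.0484*z^2 + 4.4106*z - 1.026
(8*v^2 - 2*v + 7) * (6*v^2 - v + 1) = 48*v^4 - 20*v^3 + 52*v^2 - 9*v + 7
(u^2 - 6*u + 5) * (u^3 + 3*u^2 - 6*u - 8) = u^5 - 3*u^4 - 19*u^3 + 43*u^2 + 18*u - 40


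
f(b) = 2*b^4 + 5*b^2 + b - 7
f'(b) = 8*b^3 + 10*b + 1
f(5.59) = 2107.72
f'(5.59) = 1454.32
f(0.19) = -6.63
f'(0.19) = 2.95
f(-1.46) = 11.29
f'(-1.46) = -38.50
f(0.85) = -1.49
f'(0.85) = 14.41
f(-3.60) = 390.12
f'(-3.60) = -408.25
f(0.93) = -0.25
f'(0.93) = 16.73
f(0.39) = -5.80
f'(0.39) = 5.37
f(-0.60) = -5.54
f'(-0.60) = -6.73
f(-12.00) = 42173.00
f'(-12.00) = -13943.00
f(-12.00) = 42173.00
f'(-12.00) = -13943.00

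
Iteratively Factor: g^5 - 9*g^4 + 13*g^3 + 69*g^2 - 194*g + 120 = (g - 5)*(g^4 - 4*g^3 - 7*g^2 + 34*g - 24) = (g - 5)*(g + 3)*(g^3 - 7*g^2 + 14*g - 8) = (g - 5)*(g - 1)*(g + 3)*(g^2 - 6*g + 8) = (g - 5)*(g - 4)*(g - 1)*(g + 3)*(g - 2)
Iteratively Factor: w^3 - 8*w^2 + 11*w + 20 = (w + 1)*(w^2 - 9*w + 20) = (w - 5)*(w + 1)*(w - 4)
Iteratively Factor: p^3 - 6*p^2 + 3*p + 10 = (p - 2)*(p^2 - 4*p - 5) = (p - 2)*(p + 1)*(p - 5)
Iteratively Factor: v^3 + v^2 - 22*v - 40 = (v - 5)*(v^2 + 6*v + 8) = (v - 5)*(v + 4)*(v + 2)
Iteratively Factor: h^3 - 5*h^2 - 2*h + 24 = (h - 4)*(h^2 - h - 6) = (h - 4)*(h + 2)*(h - 3)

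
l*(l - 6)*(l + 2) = l^3 - 4*l^2 - 12*l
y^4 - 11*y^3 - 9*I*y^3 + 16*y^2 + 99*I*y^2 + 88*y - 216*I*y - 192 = (y - 8)*(y - 3)*(y - 8*I)*(y - I)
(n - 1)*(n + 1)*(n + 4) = n^3 + 4*n^2 - n - 4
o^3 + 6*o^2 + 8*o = o*(o + 2)*(o + 4)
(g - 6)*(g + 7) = g^2 + g - 42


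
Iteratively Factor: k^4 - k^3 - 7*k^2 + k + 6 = (k + 2)*(k^3 - 3*k^2 - k + 3) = (k - 3)*(k + 2)*(k^2 - 1) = (k - 3)*(k - 1)*(k + 2)*(k + 1)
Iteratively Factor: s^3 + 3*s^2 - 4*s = (s)*(s^2 + 3*s - 4) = s*(s + 4)*(s - 1)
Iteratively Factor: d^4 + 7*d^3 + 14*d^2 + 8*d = (d + 4)*(d^3 + 3*d^2 + 2*d) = d*(d + 4)*(d^2 + 3*d + 2) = d*(d + 1)*(d + 4)*(d + 2)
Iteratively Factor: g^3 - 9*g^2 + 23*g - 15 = (g - 5)*(g^2 - 4*g + 3) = (g - 5)*(g - 1)*(g - 3)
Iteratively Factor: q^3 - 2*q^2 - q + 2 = (q - 2)*(q^2 - 1) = (q - 2)*(q + 1)*(q - 1)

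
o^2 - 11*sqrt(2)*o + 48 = (o - 8*sqrt(2))*(o - 3*sqrt(2))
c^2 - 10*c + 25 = (c - 5)^2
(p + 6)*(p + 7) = p^2 + 13*p + 42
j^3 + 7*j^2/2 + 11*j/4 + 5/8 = (j + 1/2)^2*(j + 5/2)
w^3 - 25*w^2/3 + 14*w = w*(w - 6)*(w - 7/3)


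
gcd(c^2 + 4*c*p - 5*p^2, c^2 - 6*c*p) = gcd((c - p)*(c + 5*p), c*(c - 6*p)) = 1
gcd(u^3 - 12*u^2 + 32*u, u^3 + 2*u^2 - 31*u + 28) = u - 4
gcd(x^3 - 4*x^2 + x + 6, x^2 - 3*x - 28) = 1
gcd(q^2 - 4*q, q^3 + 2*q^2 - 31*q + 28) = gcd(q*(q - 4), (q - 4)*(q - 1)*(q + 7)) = q - 4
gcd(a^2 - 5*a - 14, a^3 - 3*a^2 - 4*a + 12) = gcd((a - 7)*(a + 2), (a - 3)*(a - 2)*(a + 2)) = a + 2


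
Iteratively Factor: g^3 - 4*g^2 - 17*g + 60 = (g - 3)*(g^2 - g - 20) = (g - 5)*(g - 3)*(g + 4)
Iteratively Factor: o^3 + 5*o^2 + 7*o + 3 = (o + 1)*(o^2 + 4*o + 3) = (o + 1)*(o + 3)*(o + 1)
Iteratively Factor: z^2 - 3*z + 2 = (z - 2)*(z - 1)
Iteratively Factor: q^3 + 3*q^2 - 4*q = (q)*(q^2 + 3*q - 4) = q*(q - 1)*(q + 4)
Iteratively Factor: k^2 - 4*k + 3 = (k - 1)*(k - 3)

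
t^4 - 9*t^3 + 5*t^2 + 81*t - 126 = (t - 7)*(t - 3)*(t - 2)*(t + 3)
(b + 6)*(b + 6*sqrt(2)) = b^2 + 6*b + 6*sqrt(2)*b + 36*sqrt(2)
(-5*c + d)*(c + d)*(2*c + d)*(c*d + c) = -10*c^4*d - 10*c^4 - 13*c^3*d^2 - 13*c^3*d - 2*c^2*d^3 - 2*c^2*d^2 + c*d^4 + c*d^3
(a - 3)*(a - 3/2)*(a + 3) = a^3 - 3*a^2/2 - 9*a + 27/2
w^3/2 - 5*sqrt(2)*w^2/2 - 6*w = w*(w/2 + sqrt(2)/2)*(w - 6*sqrt(2))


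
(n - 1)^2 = n^2 - 2*n + 1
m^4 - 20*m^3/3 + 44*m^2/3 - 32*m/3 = m*(m - 8/3)*(m - 2)^2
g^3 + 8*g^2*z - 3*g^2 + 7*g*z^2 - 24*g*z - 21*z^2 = (g - 3)*(g + z)*(g + 7*z)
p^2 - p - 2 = (p - 2)*(p + 1)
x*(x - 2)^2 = x^3 - 4*x^2 + 4*x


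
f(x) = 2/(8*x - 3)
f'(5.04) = -0.01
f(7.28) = 0.04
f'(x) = -16/(8*x - 3)^2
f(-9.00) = -0.03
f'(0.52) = -11.89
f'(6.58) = -0.01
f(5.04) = 0.05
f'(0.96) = -0.73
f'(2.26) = -0.07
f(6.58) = 0.04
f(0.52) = 1.72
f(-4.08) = -0.06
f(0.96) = 0.43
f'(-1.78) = -0.05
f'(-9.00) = 0.00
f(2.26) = 0.13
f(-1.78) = -0.12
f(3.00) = 0.10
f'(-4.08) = -0.01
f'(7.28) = -0.01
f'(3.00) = -0.04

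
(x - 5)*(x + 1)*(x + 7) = x^3 + 3*x^2 - 33*x - 35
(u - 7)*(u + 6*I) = u^2 - 7*u + 6*I*u - 42*I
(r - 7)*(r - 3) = r^2 - 10*r + 21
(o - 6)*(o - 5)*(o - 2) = o^3 - 13*o^2 + 52*o - 60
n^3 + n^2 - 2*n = n*(n - 1)*(n + 2)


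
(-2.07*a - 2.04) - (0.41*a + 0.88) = -2.48*a - 2.92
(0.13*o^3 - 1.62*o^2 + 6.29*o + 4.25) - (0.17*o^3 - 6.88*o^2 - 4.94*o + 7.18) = -0.04*o^3 + 5.26*o^2 + 11.23*o - 2.93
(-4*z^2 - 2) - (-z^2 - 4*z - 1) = -3*z^2 + 4*z - 1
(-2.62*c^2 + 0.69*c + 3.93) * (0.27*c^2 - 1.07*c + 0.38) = -0.7074*c^4 + 2.9897*c^3 - 0.6728*c^2 - 3.9429*c + 1.4934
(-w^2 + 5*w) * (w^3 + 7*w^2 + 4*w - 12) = -w^5 - 2*w^4 + 31*w^3 + 32*w^2 - 60*w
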